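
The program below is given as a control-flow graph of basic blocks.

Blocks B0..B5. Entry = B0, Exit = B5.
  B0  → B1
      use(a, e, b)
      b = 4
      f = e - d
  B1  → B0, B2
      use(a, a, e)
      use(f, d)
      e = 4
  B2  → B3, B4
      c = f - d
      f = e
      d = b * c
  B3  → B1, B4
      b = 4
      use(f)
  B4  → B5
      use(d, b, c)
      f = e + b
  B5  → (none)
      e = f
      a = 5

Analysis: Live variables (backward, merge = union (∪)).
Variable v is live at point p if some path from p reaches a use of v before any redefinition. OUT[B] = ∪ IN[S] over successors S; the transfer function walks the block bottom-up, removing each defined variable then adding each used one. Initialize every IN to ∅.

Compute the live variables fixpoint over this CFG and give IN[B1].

Converged values:
  B0: | IN={a, b, d, e} | OUT={a, b, d, e, f}
  B1: | IN={a, b, d, e, f} | OUT={a, b, d, e, f}
  B2: | IN={a, b, d, e, f} | OUT={a, b, c, d, e, f}
  B3: | IN={a, c, d, e, f} | OUT={a, b, c, d, e, f}
  B4: | IN={b, c, d, e} | OUT={f}
  B5: | IN={f} | OUT={}

Merge at B1: OUT[B1] = IN[B0] ⊔ IN[B2] = {a, b, d, e, f}
Applying B1's transfer function to that OUT value gives IN[B1] (row B1 above).

Answer: {a, b, d, e, f}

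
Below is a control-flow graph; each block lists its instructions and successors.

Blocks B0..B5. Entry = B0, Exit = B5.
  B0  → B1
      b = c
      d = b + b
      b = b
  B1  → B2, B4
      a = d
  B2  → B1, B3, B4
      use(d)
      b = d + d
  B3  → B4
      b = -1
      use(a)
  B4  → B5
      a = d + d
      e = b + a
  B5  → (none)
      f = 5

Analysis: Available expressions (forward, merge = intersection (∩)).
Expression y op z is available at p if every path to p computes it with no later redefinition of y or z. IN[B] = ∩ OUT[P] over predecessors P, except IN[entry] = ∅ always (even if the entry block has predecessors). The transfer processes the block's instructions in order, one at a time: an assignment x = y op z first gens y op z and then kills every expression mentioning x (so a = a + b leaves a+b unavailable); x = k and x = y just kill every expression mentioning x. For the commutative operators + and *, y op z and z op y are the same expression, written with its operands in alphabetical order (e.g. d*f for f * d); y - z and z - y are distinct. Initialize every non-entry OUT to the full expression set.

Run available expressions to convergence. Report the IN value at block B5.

Per-block solution:
  B0:  IN={}  OUT={}
  B1:  IN={}  OUT={}
  B2:  IN={}  OUT={d+d}
  B3:  IN={d+d}  OUT={d+d}
  B4:  IN={}  OUT={a+b, d+d}
  B5:  IN={a+b, d+d}  OUT={a+b, d+d}

Merge at B5: IN[B5] = OUT[B4] = {a+b, d+d}

Answer: {a+b, d+d}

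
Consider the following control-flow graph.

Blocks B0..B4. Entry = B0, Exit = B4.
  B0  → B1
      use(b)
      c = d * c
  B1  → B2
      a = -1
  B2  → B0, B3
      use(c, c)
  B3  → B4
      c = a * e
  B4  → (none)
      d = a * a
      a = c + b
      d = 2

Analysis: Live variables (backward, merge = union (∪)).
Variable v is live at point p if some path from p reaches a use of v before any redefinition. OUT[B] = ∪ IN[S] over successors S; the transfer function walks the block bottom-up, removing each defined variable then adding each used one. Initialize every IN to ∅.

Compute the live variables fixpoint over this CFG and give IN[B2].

Answer: {a, b, c, d, e}

Trace:
Fixpoint table:
  B0:  IN={b, c, d, e}  OUT={b, c, d, e}
  B1:  IN={b, c, d, e}  OUT={a, b, c, d, e}
  B2:  IN={a, b, c, d, e}  OUT={a, b, c, d, e}
  B3:  IN={a, b, e}  OUT={a, b, c}
  B4:  IN={a, b, c}  OUT={}

Merge at B2: OUT[B2] = IN[B0] ⊔ IN[B3] = {a, b, c, d, e}
Applying B2's transfer function to that OUT value gives IN[B2] (row B2 above).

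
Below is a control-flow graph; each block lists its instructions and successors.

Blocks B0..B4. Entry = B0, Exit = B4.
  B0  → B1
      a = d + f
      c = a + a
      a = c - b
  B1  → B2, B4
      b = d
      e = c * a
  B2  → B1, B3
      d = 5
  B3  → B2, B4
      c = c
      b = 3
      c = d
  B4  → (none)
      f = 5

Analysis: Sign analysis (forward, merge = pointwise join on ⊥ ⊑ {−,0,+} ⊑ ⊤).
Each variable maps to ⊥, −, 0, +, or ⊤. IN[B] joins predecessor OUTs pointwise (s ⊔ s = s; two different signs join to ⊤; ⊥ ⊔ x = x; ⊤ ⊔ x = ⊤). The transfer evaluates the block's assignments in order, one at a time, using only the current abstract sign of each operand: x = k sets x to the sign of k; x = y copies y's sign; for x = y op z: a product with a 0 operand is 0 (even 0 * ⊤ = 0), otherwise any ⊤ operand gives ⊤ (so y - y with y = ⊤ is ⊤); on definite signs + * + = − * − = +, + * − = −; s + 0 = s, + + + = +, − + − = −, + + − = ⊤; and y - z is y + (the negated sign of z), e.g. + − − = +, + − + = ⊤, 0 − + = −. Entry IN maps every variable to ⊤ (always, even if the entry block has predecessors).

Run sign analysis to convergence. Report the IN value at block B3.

Per-block solution:
  B0: | IN=(all ⊤) | OUT=(all ⊤)
  B1: | IN=(all ⊤) | OUT=(all ⊤)
  B2: | IN=(all ⊤) | OUT={d:+; rest ⊤}
  B3: | IN={d:+; rest ⊤} | OUT={b:+, c:+, d:+; rest ⊤}
  B4: | IN=(all ⊤) | OUT={f:+; rest ⊤}

Merge at B3: IN[B3] = OUT[B2] = {a: ⊤, b: ⊤, c: ⊤, d: +, e: ⊤, f: ⊤}

Answer: {a: ⊤, b: ⊤, c: ⊤, d: +, e: ⊤, f: ⊤}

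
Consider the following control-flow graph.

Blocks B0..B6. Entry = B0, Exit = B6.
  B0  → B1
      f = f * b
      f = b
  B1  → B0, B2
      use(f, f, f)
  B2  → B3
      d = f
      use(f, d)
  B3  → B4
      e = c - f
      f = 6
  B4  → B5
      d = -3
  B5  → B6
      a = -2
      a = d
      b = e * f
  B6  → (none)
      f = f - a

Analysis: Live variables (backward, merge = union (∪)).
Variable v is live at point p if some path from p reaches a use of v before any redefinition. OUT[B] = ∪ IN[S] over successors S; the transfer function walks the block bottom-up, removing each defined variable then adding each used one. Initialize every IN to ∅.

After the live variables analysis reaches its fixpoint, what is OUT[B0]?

Answer: {b, c, f}

Derivation:
Per-block solution:
  B0: | IN={b, c, f} | OUT={b, c, f}
  B1: | IN={b, c, f} | OUT={b, c, f}
  B2: | IN={c, f} | OUT={c, f}
  B3: | IN={c, f} | OUT={e, f}
  B4: | IN={e, f} | OUT={d, e, f}
  B5: | IN={d, e, f} | OUT={a, f}
  B6: | IN={a, f} | OUT={}

Merge at B0: OUT[B0] = IN[B1] = {b, c, f}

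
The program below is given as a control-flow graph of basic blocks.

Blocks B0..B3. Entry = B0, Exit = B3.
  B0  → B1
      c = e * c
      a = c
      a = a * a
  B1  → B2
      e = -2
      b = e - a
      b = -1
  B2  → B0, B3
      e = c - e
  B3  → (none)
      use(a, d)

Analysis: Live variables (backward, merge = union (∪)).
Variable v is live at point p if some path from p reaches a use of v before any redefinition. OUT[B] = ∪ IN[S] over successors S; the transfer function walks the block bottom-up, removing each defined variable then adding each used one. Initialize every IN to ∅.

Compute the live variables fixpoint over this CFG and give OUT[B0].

Fixpoint table:
  B0:   IN={c, d, e}   OUT={a, c, d}
  B1:   IN={a, c, d}   OUT={a, c, d, e}
  B2:   IN={a, c, d, e}   OUT={a, c, d, e}
  B3:   IN={a, d}   OUT={}

Merge at B0: OUT[B0] = IN[B1] = {a, c, d}

Answer: {a, c, d}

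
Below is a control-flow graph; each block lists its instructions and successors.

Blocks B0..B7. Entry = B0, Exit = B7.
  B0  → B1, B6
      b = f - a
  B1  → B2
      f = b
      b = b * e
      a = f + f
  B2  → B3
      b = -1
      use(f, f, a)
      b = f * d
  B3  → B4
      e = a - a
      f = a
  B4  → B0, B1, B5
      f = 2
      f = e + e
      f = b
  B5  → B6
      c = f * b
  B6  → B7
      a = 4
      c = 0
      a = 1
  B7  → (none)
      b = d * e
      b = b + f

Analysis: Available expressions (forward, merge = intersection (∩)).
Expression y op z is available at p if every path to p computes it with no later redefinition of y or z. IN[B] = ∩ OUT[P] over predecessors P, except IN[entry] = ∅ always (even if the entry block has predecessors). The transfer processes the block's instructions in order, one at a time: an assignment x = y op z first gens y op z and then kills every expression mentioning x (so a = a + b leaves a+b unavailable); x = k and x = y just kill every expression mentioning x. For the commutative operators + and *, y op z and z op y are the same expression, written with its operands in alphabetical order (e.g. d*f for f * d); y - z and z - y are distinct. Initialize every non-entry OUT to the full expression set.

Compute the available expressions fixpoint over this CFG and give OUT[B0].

Converged values:
  B0:  IN={}  OUT={f-a}
  B1:  IN={}  OUT={f+f}
  B2:  IN={f+f}  OUT={d*f, f+f}
  B3:  IN={d*f, f+f}  OUT={a-a}
  B4:  IN={a-a}  OUT={a-a, e+e}
  B5:  IN={a-a, e+e}  OUT={a-a, b*f, e+e}
  B6:  IN={}  OUT={}
  B7:  IN={}  OUT={d*e}

Merge at B0 (entry node, so the boundary value {} is joined with the incoming edge(s)): IN[B0] = {} ∩ OUT[B4] = {}
Applying B0's transfer function to that IN value gives OUT[B0] (row B0 above).

Answer: {f-a}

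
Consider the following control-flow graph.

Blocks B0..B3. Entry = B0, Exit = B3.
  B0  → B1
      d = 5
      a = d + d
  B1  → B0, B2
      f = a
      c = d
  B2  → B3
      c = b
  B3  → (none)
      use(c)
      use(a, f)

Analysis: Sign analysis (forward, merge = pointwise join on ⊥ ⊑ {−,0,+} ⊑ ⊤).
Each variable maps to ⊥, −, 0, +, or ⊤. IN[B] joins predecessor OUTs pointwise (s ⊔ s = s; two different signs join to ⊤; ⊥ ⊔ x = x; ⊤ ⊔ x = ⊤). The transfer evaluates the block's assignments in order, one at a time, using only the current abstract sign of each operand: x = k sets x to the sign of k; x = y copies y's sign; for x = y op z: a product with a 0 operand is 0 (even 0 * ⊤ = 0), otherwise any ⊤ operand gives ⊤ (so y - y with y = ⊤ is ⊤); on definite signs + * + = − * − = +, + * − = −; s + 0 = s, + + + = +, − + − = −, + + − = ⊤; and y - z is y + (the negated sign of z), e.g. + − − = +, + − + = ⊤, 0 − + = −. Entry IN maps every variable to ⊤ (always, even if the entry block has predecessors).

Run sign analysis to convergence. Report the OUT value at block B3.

Answer: {a: +, b: ⊤, c: ⊤, d: +, e: ⊤, f: +}

Working:
Converged values:
  B0: | IN=(all ⊤) | OUT={a:+, d:+; rest ⊤}
  B1: | IN={a:+, d:+; rest ⊤} | OUT={a:+, c:+, d:+, f:+; rest ⊤}
  B2: | IN={a:+, c:+, d:+, f:+; rest ⊤} | OUT={a:+, d:+, f:+; rest ⊤}
  B3: | IN={a:+, d:+, f:+; rest ⊤} | OUT={a:+, d:+, f:+; rest ⊤}

Merge at B3: IN[B3] = OUT[B2] = {a: +, b: ⊤, c: ⊤, d: +, e: ⊤, f: +}
Applying B3's transfer function to that IN value gives OUT[B3] (row B3 above).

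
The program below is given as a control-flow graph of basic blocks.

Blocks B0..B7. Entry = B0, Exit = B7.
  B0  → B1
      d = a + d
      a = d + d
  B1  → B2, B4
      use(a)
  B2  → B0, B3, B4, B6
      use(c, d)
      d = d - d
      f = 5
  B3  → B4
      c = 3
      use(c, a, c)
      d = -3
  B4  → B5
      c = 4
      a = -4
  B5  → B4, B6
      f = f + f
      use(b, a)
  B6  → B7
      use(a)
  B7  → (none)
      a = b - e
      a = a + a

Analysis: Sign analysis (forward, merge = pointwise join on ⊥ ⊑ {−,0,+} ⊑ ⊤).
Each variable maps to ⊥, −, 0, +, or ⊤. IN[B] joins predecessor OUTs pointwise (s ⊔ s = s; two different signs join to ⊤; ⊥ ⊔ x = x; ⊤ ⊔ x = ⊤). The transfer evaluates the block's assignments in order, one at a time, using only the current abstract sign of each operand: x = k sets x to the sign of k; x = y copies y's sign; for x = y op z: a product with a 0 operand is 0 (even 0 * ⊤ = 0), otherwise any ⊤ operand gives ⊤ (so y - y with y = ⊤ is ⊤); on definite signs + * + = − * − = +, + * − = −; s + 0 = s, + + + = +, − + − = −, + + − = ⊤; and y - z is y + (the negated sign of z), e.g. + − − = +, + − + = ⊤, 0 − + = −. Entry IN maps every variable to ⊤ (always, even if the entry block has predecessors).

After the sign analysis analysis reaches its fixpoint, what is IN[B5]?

Fixpoint table:
  B0:  IN=(all ⊤)  OUT=(all ⊤)
  B1:  IN=(all ⊤)  OUT=(all ⊤)
  B2:  IN=(all ⊤)  OUT={f:+; rest ⊤}
  B3:  IN={f:+; rest ⊤}  OUT={c:+, d:-, f:+; rest ⊤}
  B4:  IN=(all ⊤)  OUT={a:-, c:+; rest ⊤}
  B5:  IN={a:-, c:+; rest ⊤}  OUT={a:-, c:+; rest ⊤}
  B6:  IN=(all ⊤)  OUT=(all ⊤)
  B7:  IN=(all ⊤)  OUT=(all ⊤)

Merge at B5: IN[B5] = OUT[B4] = {a: -, b: ⊤, c: +, d: ⊤, e: ⊤, f: ⊤}

Answer: {a: -, b: ⊤, c: +, d: ⊤, e: ⊤, f: ⊤}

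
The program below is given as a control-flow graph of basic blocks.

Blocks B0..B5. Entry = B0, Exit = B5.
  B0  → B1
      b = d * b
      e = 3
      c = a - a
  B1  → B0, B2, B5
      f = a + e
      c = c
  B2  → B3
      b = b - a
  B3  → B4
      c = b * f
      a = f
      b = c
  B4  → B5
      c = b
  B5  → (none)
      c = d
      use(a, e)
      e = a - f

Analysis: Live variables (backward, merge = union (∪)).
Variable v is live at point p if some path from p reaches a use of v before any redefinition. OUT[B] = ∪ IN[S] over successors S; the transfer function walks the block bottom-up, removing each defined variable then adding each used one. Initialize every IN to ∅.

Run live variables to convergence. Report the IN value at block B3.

Fixpoint table:
  B0:   IN={a, b, d}   OUT={a, b, c, d, e}
  B1:   IN={a, b, c, d, e}   OUT={a, b, d, e, f}
  B2:   IN={a, b, d, e, f}   OUT={b, d, e, f}
  B3:   IN={b, d, e, f}   OUT={a, b, d, e, f}
  B4:   IN={a, b, d, e, f}   OUT={a, d, e, f}
  B5:   IN={a, d, e, f}   OUT={}

Merge at B3: OUT[B3] = IN[B4] = {a, b, d, e, f}
Applying B3's transfer function to that OUT value gives IN[B3] (row B3 above).

Answer: {b, d, e, f}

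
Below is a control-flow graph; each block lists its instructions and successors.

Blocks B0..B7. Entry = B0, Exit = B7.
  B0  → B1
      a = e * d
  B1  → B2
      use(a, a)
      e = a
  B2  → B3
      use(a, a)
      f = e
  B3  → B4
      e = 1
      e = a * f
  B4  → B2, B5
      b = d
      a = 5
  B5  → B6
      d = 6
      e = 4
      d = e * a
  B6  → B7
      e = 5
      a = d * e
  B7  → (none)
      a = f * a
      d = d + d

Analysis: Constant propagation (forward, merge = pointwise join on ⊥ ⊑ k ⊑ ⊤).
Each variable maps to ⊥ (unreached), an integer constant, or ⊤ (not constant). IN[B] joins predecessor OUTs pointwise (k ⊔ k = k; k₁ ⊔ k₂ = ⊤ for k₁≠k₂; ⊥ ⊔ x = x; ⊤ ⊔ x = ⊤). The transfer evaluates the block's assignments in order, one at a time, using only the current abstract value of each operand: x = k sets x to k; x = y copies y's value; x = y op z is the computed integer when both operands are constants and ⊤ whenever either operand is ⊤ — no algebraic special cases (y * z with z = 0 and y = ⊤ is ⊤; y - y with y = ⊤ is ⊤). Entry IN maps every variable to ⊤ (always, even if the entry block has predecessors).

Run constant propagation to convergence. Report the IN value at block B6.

Converged values:
  B0: | IN=(all ⊤) | OUT=(all ⊤)
  B1: | IN=(all ⊤) | OUT=(all ⊤)
  B2: | IN=(all ⊤) | OUT=(all ⊤)
  B3: | IN=(all ⊤) | OUT=(all ⊤)
  B4: | IN=(all ⊤) | OUT={a:5; rest ⊤}
  B5: | IN={a:5; rest ⊤} | OUT={a:5, d:20, e:4; rest ⊤}
  B6: | IN={a:5, d:20, e:4; rest ⊤} | OUT={a:100, d:20, e:5; rest ⊤}
  B7: | IN={a:100, d:20, e:5; rest ⊤} | OUT={d:40, e:5; rest ⊤}

Merge at B6: IN[B6] = OUT[B5] = {a: 5, b: ⊤, c: ⊤, d: 20, e: 4, f: ⊤}

Answer: {a: 5, b: ⊤, c: ⊤, d: 20, e: 4, f: ⊤}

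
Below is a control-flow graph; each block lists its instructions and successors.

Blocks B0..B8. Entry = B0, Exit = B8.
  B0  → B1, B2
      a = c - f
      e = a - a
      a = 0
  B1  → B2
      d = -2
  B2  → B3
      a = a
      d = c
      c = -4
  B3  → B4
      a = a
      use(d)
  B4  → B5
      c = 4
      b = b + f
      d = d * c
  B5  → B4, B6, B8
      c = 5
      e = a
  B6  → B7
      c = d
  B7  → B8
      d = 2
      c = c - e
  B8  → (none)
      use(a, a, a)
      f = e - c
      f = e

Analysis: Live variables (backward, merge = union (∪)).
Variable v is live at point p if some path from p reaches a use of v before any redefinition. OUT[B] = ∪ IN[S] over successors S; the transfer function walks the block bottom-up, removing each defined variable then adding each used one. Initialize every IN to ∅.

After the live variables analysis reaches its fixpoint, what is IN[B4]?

Answer: {a, b, d, f}

Working:
Fixpoint table:
  B0:   IN={b, c, f}   OUT={a, b, c, f}
  B1:   IN={a, b, c, f}   OUT={a, b, c, f}
  B2:   IN={a, b, c, f}   OUT={a, b, d, f}
  B3:   IN={a, b, d, f}   OUT={a, b, d, f}
  B4:   IN={a, b, d, f}   OUT={a, b, d, f}
  B5:   IN={a, b, d, f}   OUT={a, b, c, d, e, f}
  B6:   IN={a, d, e}   OUT={a, c, e}
  B7:   IN={a, c, e}   OUT={a, c, e}
  B8:   IN={a, c, e}   OUT={}

Merge at B4: OUT[B4] = IN[B5] = {a, b, d, f}
Applying B4's transfer function to that OUT value gives IN[B4] (row B4 above).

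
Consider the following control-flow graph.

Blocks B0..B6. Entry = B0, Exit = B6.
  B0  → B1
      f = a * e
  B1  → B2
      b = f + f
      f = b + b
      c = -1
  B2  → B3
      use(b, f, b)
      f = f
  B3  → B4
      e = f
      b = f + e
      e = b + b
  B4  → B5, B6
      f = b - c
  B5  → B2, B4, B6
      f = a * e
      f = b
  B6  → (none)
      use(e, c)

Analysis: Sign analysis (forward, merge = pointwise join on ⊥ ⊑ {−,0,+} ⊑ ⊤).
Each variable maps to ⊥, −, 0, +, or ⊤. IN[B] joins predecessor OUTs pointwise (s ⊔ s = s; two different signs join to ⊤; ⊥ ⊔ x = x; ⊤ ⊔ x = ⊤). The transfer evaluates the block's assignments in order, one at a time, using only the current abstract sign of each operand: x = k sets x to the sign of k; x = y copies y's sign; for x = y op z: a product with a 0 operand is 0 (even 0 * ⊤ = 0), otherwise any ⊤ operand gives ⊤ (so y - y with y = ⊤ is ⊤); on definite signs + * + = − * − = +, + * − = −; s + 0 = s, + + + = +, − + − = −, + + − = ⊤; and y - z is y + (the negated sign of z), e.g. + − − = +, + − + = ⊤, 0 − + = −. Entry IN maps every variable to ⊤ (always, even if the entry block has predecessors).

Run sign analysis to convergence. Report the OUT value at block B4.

Fixpoint table:
  B0:   IN=(all ⊤)   OUT=(all ⊤)
  B1:   IN=(all ⊤)   OUT={c:-; rest ⊤}
  B2:   IN={c:-; rest ⊤}   OUT={c:-; rest ⊤}
  B3:   IN={c:-; rest ⊤}   OUT={c:-; rest ⊤}
  B4:   IN={c:-; rest ⊤}   OUT={c:-; rest ⊤}
  B5:   IN={c:-; rest ⊤}   OUT={c:-; rest ⊤}
  B6:   IN={c:-; rest ⊤}   OUT={c:-; rest ⊤}

Merge at B4: IN[B4] = OUT[B3] ⊔ OUT[B5] = {a: ⊤, b: ⊤, c: -, d: ⊤, e: ⊤, f: ⊤}
Applying B4's transfer function to that IN value gives OUT[B4] (row B4 above).

Answer: {a: ⊤, b: ⊤, c: -, d: ⊤, e: ⊤, f: ⊤}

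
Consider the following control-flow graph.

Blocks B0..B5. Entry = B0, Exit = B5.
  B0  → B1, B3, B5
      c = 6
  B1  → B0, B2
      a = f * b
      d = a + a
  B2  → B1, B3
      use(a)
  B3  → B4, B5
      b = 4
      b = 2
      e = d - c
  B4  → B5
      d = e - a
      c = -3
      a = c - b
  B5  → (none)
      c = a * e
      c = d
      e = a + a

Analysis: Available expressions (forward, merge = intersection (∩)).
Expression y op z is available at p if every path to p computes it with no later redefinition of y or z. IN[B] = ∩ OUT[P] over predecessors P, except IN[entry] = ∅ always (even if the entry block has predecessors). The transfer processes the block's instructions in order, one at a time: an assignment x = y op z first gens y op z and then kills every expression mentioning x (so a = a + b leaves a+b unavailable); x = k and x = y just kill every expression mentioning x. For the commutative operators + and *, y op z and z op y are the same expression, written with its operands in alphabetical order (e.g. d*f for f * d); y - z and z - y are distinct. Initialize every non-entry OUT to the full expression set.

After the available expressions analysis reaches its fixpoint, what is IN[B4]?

Answer: {d-c}

Trace:
Per-block solution:
  B0: | IN={} | OUT={}
  B1: | IN={} | OUT={a+a, b*f}
  B2: | IN={a+a, b*f} | OUT={a+a, b*f}
  B3: | IN={} | OUT={d-c}
  B4: | IN={d-c} | OUT={c-b}
  B5: | IN={} | OUT={a+a}

Merge at B4: IN[B4] = OUT[B3] = {d-c}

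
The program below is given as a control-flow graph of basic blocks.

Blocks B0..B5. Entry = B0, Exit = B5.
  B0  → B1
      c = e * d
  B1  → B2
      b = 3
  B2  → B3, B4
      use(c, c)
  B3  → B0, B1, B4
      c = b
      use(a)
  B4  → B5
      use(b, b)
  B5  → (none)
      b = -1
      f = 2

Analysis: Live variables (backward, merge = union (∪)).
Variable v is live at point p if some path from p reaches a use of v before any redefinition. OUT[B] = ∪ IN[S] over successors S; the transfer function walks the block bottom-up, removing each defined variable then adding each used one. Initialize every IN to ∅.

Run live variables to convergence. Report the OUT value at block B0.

Answer: {a, c, d, e}

Derivation:
Fixpoint table:
  B0: | IN={a, d, e} | OUT={a, c, d, e}
  B1: | IN={a, c, d, e} | OUT={a, b, c, d, e}
  B2: | IN={a, b, c, d, e} | OUT={a, b, d, e}
  B3: | IN={a, b, d, e} | OUT={a, b, c, d, e}
  B4: | IN={b} | OUT={}
  B5: | IN={} | OUT={}

Merge at B0: OUT[B0] = IN[B1] = {a, c, d, e}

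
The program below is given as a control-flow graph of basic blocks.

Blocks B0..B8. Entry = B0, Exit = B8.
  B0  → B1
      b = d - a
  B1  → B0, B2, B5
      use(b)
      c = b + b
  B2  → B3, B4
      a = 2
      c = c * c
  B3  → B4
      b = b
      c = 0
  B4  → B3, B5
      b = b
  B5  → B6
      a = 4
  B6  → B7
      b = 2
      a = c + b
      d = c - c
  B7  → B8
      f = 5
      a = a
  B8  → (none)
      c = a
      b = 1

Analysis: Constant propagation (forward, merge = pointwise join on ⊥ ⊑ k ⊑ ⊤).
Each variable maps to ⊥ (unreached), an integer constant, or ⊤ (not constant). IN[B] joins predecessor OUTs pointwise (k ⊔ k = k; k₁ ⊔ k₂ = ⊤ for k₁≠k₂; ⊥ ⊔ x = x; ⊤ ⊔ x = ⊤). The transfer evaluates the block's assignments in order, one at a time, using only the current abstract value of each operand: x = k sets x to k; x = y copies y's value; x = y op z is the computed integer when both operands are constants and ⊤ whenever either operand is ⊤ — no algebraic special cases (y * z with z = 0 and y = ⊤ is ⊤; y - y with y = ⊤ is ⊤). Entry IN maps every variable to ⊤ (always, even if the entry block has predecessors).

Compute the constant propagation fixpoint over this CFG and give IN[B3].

Answer: {a: 2, b: ⊤, c: ⊤, d: ⊤, e: ⊤, f: ⊤}

Working:
Per-block solution:
  B0:   IN=(all ⊤)   OUT=(all ⊤)
  B1:   IN=(all ⊤)   OUT=(all ⊤)
  B2:   IN=(all ⊤)   OUT={a:2; rest ⊤}
  B3:   IN={a:2; rest ⊤}   OUT={a:2, c:0; rest ⊤}
  B4:   IN={a:2; rest ⊤}   OUT={a:2; rest ⊤}
  B5:   IN=(all ⊤)   OUT={a:4; rest ⊤}
  B6:   IN={a:4; rest ⊤}   OUT={b:2; rest ⊤}
  B7:   IN={b:2; rest ⊤}   OUT={b:2, f:5; rest ⊤}
  B8:   IN={b:2, f:5; rest ⊤}   OUT={b:1, f:5; rest ⊤}

Merge at B3: IN[B3] = OUT[B2] ⊔ OUT[B4] = {a: 2, b: ⊤, c: ⊤, d: ⊤, e: ⊤, f: ⊤}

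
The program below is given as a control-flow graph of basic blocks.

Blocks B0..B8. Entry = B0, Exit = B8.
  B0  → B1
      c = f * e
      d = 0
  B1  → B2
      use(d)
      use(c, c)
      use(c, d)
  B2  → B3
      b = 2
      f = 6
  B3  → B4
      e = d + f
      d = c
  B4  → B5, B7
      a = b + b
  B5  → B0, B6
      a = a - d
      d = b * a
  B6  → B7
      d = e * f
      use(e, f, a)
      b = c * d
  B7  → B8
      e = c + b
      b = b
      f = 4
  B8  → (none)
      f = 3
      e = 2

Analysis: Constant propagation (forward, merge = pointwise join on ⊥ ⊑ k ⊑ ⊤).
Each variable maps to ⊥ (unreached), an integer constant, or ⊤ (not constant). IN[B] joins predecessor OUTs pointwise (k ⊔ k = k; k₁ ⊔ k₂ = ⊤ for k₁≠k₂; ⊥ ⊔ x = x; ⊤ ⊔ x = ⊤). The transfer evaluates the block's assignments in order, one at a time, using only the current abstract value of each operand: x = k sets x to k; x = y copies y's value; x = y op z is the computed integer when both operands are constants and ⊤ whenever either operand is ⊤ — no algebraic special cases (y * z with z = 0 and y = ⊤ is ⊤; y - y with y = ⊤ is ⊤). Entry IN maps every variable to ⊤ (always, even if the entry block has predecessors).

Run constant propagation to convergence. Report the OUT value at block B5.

Fixpoint table:
  B0:  IN=(all ⊤)  OUT={d:0; rest ⊤}
  B1:  IN={d:0; rest ⊤}  OUT={d:0; rest ⊤}
  B2:  IN={d:0; rest ⊤}  OUT={b:2, d:0, f:6; rest ⊤}
  B3:  IN={b:2, d:0, f:6; rest ⊤}  OUT={b:2, e:6, f:6; rest ⊤}
  B4:  IN={b:2, e:6, f:6; rest ⊤}  OUT={a:4, b:2, e:6, f:6; rest ⊤}
  B5:  IN={a:4, b:2, e:6, f:6; rest ⊤}  OUT={b:2, e:6, f:6; rest ⊤}
  B6:  IN={b:2, e:6, f:6; rest ⊤}  OUT={d:36, e:6, f:6; rest ⊤}
  B7:  IN={e:6, f:6; rest ⊤}  OUT={f:4; rest ⊤}
  B8:  IN={f:4; rest ⊤}  OUT={e:2, f:3; rest ⊤}

Merge at B5: IN[B5] = OUT[B4] = {a: 4, b: 2, c: ⊤, d: ⊤, e: 6, f: 6}
Applying B5's transfer function to that IN value gives OUT[B5] (row B5 above).

Answer: {a: ⊤, b: 2, c: ⊤, d: ⊤, e: 6, f: 6}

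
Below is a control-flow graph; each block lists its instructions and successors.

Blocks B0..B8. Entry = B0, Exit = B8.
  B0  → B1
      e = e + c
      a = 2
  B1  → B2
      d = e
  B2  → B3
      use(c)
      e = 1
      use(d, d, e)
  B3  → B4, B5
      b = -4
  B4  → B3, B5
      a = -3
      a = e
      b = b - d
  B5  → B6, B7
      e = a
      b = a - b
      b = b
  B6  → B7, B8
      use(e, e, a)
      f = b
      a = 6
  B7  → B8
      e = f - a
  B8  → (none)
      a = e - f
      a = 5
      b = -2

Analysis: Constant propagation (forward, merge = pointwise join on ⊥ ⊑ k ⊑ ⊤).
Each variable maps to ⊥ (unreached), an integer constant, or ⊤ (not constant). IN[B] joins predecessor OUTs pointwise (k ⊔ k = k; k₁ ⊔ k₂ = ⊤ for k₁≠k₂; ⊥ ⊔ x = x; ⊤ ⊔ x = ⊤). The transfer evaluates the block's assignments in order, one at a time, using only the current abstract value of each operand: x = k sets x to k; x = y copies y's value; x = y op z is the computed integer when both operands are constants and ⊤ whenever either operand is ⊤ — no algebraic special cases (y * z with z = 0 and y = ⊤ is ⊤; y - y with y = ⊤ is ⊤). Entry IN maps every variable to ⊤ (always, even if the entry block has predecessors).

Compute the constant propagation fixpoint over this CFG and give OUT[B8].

Answer: {a: 5, b: -2, c: ⊤, d: ⊤, e: ⊤, f: ⊤}

Working:
Converged values:
  B0:   IN=(all ⊤)   OUT={a:2; rest ⊤}
  B1:   IN={a:2; rest ⊤}   OUT={a:2; rest ⊤}
  B2:   IN={a:2; rest ⊤}   OUT={a:2, e:1; rest ⊤}
  B3:   IN={e:1; rest ⊤}   OUT={b:-4, e:1; rest ⊤}
  B4:   IN={b:-4, e:1; rest ⊤}   OUT={a:1, e:1; rest ⊤}
  B5:   IN={e:1; rest ⊤}   OUT=(all ⊤)
  B6:   IN=(all ⊤)   OUT={a:6; rest ⊤}
  B7:   IN=(all ⊤)   OUT=(all ⊤)
  B8:   IN=(all ⊤)   OUT={a:5, b:-2; rest ⊤}

Merge at B8: IN[B8] = OUT[B6] ⊔ OUT[B7] = {a: ⊤, b: ⊤, c: ⊤, d: ⊤, e: ⊤, f: ⊤}
Applying B8's transfer function to that IN value gives OUT[B8] (row B8 above).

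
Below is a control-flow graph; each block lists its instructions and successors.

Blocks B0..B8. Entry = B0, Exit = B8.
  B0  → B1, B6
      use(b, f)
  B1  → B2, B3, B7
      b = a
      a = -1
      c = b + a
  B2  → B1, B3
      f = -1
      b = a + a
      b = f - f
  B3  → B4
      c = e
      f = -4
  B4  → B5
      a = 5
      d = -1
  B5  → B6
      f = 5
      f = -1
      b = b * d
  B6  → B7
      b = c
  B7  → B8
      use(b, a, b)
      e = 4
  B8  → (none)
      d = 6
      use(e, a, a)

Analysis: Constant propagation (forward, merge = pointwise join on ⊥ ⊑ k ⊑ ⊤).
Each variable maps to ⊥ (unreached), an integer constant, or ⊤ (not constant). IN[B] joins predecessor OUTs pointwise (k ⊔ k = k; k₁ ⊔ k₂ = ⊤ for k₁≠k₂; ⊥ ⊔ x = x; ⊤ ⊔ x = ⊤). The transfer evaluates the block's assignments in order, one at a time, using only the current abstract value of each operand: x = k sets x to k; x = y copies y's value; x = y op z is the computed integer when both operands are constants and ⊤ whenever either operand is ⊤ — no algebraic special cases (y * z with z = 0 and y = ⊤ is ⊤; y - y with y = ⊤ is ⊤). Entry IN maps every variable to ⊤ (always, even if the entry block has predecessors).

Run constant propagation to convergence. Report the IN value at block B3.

Answer: {a: -1, b: ⊤, c: ⊤, d: ⊤, e: ⊤, f: ⊤}

Working:
Per-block solution:
  B0:   IN=(all ⊤)   OUT=(all ⊤)
  B1:   IN=(all ⊤)   OUT={a:-1; rest ⊤}
  B2:   IN={a:-1; rest ⊤}   OUT={a:-1, b:0, f:-1; rest ⊤}
  B3:   IN={a:-1; rest ⊤}   OUT={a:-1, f:-4; rest ⊤}
  B4:   IN={a:-1, f:-4; rest ⊤}   OUT={a:5, d:-1, f:-4; rest ⊤}
  B5:   IN={a:5, d:-1, f:-4; rest ⊤}   OUT={a:5, d:-1, f:-1; rest ⊤}
  B6:   IN=(all ⊤)   OUT=(all ⊤)
  B7:   IN=(all ⊤)   OUT={e:4; rest ⊤}
  B8:   IN={e:4; rest ⊤}   OUT={d:6, e:4; rest ⊤}

Merge at B3: IN[B3] = OUT[B1] ⊔ OUT[B2] = {a: -1, b: ⊤, c: ⊤, d: ⊤, e: ⊤, f: ⊤}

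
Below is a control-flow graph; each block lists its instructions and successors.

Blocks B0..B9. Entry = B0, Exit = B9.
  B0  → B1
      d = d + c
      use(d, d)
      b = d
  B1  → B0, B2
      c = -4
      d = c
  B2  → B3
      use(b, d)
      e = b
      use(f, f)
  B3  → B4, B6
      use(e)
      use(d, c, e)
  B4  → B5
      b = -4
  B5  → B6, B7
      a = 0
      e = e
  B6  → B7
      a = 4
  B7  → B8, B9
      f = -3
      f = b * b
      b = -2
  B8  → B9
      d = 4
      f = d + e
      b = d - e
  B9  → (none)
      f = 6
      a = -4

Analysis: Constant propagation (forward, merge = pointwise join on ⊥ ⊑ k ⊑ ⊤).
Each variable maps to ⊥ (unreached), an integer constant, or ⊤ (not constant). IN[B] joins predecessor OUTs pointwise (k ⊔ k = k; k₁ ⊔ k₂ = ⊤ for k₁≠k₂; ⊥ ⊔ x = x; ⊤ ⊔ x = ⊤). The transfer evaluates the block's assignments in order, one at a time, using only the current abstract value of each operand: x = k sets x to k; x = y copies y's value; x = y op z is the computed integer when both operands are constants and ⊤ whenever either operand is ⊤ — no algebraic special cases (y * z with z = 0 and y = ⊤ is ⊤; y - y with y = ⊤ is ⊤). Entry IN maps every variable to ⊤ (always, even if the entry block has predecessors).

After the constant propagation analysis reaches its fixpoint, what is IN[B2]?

Answer: {a: ⊤, b: ⊤, c: -4, d: -4, e: ⊤, f: ⊤}

Working:
Fixpoint table:
  B0:   IN=(all ⊤)   OUT=(all ⊤)
  B1:   IN=(all ⊤)   OUT={c:-4, d:-4; rest ⊤}
  B2:   IN={c:-4, d:-4; rest ⊤}   OUT={c:-4, d:-4; rest ⊤}
  B3:   IN={c:-4, d:-4; rest ⊤}   OUT={c:-4, d:-4; rest ⊤}
  B4:   IN={c:-4, d:-4; rest ⊤}   OUT={b:-4, c:-4, d:-4; rest ⊤}
  B5:   IN={b:-4, c:-4, d:-4; rest ⊤}   OUT={a:0, b:-4, c:-4, d:-4; rest ⊤}
  B6:   IN={c:-4, d:-4; rest ⊤}   OUT={a:4, c:-4, d:-4; rest ⊤}
  B7:   IN={c:-4, d:-4; rest ⊤}   OUT={b:-2, c:-4, d:-4; rest ⊤}
  B8:   IN={b:-2, c:-4, d:-4; rest ⊤}   OUT={c:-4, d:4; rest ⊤}
  B9:   IN={c:-4; rest ⊤}   OUT={a:-4, c:-4, f:6; rest ⊤}

Merge at B2: IN[B2] = OUT[B1] = {a: ⊤, b: ⊤, c: -4, d: -4, e: ⊤, f: ⊤}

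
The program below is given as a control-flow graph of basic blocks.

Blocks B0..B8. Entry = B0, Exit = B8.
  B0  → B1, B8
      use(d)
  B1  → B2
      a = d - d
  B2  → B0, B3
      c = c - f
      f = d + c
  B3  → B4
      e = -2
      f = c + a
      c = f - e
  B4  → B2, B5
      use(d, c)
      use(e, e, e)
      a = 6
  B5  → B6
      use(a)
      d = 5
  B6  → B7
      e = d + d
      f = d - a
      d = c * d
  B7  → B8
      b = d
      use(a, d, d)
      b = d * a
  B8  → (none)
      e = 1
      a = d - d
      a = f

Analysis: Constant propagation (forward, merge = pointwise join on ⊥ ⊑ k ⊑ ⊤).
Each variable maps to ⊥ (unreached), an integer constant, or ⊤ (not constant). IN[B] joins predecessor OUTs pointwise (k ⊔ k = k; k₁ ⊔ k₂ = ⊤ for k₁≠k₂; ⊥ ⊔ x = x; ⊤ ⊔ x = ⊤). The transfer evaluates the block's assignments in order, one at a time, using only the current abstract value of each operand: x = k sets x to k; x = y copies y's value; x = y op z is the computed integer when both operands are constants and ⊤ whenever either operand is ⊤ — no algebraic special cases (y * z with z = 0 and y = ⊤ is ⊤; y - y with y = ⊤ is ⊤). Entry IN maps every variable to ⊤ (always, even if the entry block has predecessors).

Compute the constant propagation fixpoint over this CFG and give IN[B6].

Fixpoint table:
  B0: | IN=(all ⊤) | OUT=(all ⊤)
  B1: | IN=(all ⊤) | OUT=(all ⊤)
  B2: | IN=(all ⊤) | OUT=(all ⊤)
  B3: | IN=(all ⊤) | OUT={e:-2; rest ⊤}
  B4: | IN={e:-2; rest ⊤} | OUT={a:6, e:-2; rest ⊤}
  B5: | IN={a:6, e:-2; rest ⊤} | OUT={a:6, d:5, e:-2; rest ⊤}
  B6: | IN={a:6, d:5, e:-2; rest ⊤} | OUT={a:6, e:10, f:-1; rest ⊤}
  B7: | IN={a:6, e:10, f:-1; rest ⊤} | OUT={a:6, e:10, f:-1; rest ⊤}
  B8: | IN=(all ⊤) | OUT={e:1; rest ⊤}

Merge at B6: IN[B6] = OUT[B5] = {a: 6, b: ⊤, c: ⊤, d: 5, e: -2, f: ⊤}

Answer: {a: 6, b: ⊤, c: ⊤, d: 5, e: -2, f: ⊤}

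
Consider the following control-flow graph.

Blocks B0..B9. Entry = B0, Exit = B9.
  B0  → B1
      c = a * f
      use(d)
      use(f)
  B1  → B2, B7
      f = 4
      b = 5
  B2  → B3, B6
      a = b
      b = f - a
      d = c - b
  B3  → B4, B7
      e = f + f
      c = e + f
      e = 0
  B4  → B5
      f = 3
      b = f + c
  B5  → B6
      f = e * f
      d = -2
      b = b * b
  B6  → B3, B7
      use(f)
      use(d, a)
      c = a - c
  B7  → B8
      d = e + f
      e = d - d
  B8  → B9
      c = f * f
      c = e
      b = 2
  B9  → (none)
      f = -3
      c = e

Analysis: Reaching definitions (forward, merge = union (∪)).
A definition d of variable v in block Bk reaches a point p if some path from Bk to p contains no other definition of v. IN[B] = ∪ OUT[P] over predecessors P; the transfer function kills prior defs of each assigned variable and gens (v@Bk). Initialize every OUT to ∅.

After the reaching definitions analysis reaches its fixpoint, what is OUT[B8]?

Answer: {a@B2, b@B8, c@B8, d@B7, e@B7, f@B1, f@B5}

Working:
Fixpoint table:
  B0:   IN={}   OUT={c@B0}
  B1:   IN={c@B0}   OUT={b@B1, c@B0, f@B1}
  B2:   IN={b@B1, c@B0, f@B1}   OUT={a@B2, b@B2, c@B0, d@B2, f@B1}
  B3:   IN={a@B2, b@B2, b@B5, c@B0, c@B6, d@B2, d@B5, e@B3, f@B1, f@B5}   OUT={a@B2, b@B2, b@B5, c@B3, d@B2, d@B5, e@B3, f@B1, f@B5}
  B4:   IN={a@B2, b@B2, b@B5, c@B3, d@B2, d@B5, e@B3, f@B1, f@B5}   OUT={a@B2, b@B4, c@B3, d@B2, d@B5, e@B3, f@B4}
  B5:   IN={a@B2, b@B4, c@B3, d@B2, d@B5, e@B3, f@B4}   OUT={a@B2, b@B5, c@B3, d@B5, e@B3, f@B5}
  B6:   IN={a@B2, b@B2, b@B5, c@B0, c@B3, d@B2, d@B5, e@B3, f@B1, f@B5}   OUT={a@B2, b@B2, b@B5, c@B6, d@B2, d@B5, e@B3, f@B1, f@B5}
  B7:   IN={a@B2, b@B1, b@B2, b@B5, c@B0, c@B3, c@B6, d@B2, d@B5, e@B3, f@B1, f@B5}   OUT={a@B2, b@B1, b@B2, b@B5, c@B0, c@B3, c@B6, d@B7, e@B7, f@B1, f@B5}
  B8:   IN={a@B2, b@B1, b@B2, b@B5, c@B0, c@B3, c@B6, d@B7, e@B7, f@B1, f@B5}   OUT={a@B2, b@B8, c@B8, d@B7, e@B7, f@B1, f@B5}
  B9:   IN={a@B2, b@B8, c@B8, d@B7, e@B7, f@B1, f@B5}   OUT={a@B2, b@B8, c@B9, d@B7, e@B7, f@B9}

Merge at B8: IN[B8] = OUT[B7] = {a@B2, b@B1, b@B2, b@B5, c@B0, c@B3, c@B6, d@B7, e@B7, f@B1, f@B5}
Applying B8's transfer function to that IN value gives OUT[B8] (row B8 above).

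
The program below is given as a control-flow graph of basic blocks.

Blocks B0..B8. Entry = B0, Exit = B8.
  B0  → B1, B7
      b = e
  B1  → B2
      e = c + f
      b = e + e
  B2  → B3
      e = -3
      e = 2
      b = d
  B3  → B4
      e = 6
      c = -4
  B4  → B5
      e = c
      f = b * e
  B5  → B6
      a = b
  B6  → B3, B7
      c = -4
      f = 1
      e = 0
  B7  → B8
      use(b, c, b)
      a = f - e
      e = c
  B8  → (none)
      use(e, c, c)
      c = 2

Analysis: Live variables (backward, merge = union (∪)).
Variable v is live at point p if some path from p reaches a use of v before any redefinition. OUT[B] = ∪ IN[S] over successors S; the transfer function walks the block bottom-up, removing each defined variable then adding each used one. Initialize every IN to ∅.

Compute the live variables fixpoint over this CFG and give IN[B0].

Fixpoint table:
  B0: | IN={c, d, e, f} | OUT={b, c, d, e, f}
  B1: | IN={c, d, f} | OUT={d}
  B2: | IN={d} | OUT={b}
  B3: | IN={b} | OUT={b, c}
  B4: | IN={b, c} | OUT={b}
  B5: | IN={b} | OUT={b}
  B6: | IN={b} | OUT={b, c, e, f}
  B7: | IN={b, c, e, f} | OUT={c, e}
  B8: | IN={c, e} | OUT={}

Merge at B0: OUT[B0] = IN[B1] ⊔ IN[B7] = {b, c, d, e, f}
Applying B0's transfer function to that OUT value gives IN[B0] (row B0 above).

Answer: {c, d, e, f}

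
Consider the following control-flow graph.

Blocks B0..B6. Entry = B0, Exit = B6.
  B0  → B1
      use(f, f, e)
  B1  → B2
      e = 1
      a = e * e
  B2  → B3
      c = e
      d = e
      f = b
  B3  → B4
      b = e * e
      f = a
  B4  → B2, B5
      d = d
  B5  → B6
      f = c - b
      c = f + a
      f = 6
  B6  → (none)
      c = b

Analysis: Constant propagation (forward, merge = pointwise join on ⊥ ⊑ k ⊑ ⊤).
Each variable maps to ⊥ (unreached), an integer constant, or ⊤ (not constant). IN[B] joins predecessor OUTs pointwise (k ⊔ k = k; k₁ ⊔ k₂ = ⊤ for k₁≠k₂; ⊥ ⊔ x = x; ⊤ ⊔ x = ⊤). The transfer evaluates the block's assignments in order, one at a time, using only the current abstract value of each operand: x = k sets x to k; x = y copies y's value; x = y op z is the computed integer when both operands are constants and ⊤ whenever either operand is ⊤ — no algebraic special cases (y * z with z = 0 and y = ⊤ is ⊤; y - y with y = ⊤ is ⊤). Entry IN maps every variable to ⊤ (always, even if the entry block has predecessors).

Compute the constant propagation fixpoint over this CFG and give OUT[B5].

Converged values:
  B0:  IN=(all ⊤)  OUT=(all ⊤)
  B1:  IN=(all ⊤)  OUT={a:1, e:1; rest ⊤}
  B2:  IN={a:1, e:1; rest ⊤}  OUT={a:1, c:1, d:1, e:1; rest ⊤}
  B3:  IN={a:1, c:1, d:1, e:1; rest ⊤}  OUT={a:1, b:1, c:1, d:1, e:1, f:1; rest ⊤}
  B4:  IN={a:1, b:1, c:1, d:1, e:1, f:1; rest ⊤}  OUT={a:1, b:1, c:1, d:1, e:1, f:1; rest ⊤}
  B5:  IN={a:1, b:1, c:1, d:1, e:1, f:1; rest ⊤}  OUT={a:1, b:1, c:1, d:1, e:1, f:6; rest ⊤}
  B6:  IN={a:1, b:1, c:1, d:1, e:1, f:6; rest ⊤}  OUT={a:1, b:1, c:1, d:1, e:1, f:6; rest ⊤}

Merge at B5: IN[B5] = OUT[B4] = {a: 1, b: 1, c: 1, d: 1, e: 1, f: 1}
Applying B5's transfer function to that IN value gives OUT[B5] (row B5 above).

Answer: {a: 1, b: 1, c: 1, d: 1, e: 1, f: 6}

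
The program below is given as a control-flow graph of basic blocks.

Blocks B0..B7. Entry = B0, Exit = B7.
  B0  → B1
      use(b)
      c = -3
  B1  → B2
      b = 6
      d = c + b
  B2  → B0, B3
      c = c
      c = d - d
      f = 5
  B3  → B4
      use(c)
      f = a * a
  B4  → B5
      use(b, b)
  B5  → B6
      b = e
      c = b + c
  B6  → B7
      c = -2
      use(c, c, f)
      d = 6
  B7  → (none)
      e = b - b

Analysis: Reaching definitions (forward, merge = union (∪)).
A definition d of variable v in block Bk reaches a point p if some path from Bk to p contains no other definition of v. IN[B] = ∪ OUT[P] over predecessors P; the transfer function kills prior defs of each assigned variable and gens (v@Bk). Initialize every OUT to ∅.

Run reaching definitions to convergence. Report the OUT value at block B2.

Answer: {b@B1, c@B2, d@B1, f@B2}

Derivation:
Fixpoint table:
  B0: | IN={b@B1, c@B2, d@B1, f@B2} | OUT={b@B1, c@B0, d@B1, f@B2}
  B1: | IN={b@B1, c@B0, d@B1, f@B2} | OUT={b@B1, c@B0, d@B1, f@B2}
  B2: | IN={b@B1, c@B0, d@B1, f@B2} | OUT={b@B1, c@B2, d@B1, f@B2}
  B3: | IN={b@B1, c@B2, d@B1, f@B2} | OUT={b@B1, c@B2, d@B1, f@B3}
  B4: | IN={b@B1, c@B2, d@B1, f@B3} | OUT={b@B1, c@B2, d@B1, f@B3}
  B5: | IN={b@B1, c@B2, d@B1, f@B3} | OUT={b@B5, c@B5, d@B1, f@B3}
  B6: | IN={b@B5, c@B5, d@B1, f@B3} | OUT={b@B5, c@B6, d@B6, f@B3}
  B7: | IN={b@B5, c@B6, d@B6, f@B3} | OUT={b@B5, c@B6, d@B6, e@B7, f@B3}

Merge at B2: IN[B2] = OUT[B1] = {b@B1, c@B0, d@B1, f@B2}
Applying B2's transfer function to that IN value gives OUT[B2] (row B2 above).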